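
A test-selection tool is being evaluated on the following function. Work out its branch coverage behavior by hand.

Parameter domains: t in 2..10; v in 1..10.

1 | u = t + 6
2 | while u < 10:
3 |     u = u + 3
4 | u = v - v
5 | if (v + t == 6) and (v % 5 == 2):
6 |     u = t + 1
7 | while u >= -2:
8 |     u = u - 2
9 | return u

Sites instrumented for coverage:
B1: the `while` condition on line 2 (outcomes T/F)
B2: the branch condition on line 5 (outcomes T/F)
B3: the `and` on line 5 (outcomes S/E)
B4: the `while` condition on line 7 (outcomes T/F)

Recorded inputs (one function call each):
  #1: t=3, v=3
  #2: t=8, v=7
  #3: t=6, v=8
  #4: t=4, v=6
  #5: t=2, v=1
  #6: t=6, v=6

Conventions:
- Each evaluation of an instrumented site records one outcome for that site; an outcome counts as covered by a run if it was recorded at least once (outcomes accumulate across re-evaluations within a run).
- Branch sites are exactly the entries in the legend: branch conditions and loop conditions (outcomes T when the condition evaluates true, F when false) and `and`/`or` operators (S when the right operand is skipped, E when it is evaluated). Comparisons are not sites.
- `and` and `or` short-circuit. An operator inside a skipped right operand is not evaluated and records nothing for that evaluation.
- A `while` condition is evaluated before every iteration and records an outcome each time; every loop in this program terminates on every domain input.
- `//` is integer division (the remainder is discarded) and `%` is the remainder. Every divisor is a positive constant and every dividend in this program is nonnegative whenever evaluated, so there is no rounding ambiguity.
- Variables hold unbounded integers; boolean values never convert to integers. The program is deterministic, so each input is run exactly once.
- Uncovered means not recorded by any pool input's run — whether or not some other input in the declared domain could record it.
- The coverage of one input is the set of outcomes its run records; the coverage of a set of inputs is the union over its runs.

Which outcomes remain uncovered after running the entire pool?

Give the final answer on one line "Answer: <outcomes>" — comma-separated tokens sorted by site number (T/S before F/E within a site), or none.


input #1 (t=3, v=3): events B1->T, B1->F, B3->E, B2->F, B4->T, B4->T, B4->F; covers B1=T, B1=F, B2=F, B3=E, B4=T, B4=F
input #2 (t=8, v=7): events B1->F, B3->S, B2->F, B4->T, B4->T, B4->F; covers B1=F, B2=F, B3=S, B4=T, B4=F
input #3 (t=6, v=8): events B1->F, B3->S, B2->F, B4->T, B4->T, B4->F; covers B1=F, B2=F, B3=S, B4=T, B4=F
input #4 (t=4, v=6): events B1->F, B3->S, B2->F, B4->T, B4->T, B4->F; covers B1=F, B2=F, B3=S, B4=T, B4=F
input #5 (t=2, v=1): events B1->T, B1->F, B3->S, B2->F, B4->T, B4->T, B4->F; covers B1=T, B1=F, B2=F, B3=S, B4=T, B4=F
input #6 (t=6, v=6): events B1->F, B3->S, B2->F, B4->T, B4->T, B4->F; covers B1=F, B2=F, B3=S, B4=T, B4=F
union over the pool: B1=T, B1=F, B2=F, B3=S, B3=E, B4=T, B4=F
uncovered (1 of 8): B2=T
Answer: B2=T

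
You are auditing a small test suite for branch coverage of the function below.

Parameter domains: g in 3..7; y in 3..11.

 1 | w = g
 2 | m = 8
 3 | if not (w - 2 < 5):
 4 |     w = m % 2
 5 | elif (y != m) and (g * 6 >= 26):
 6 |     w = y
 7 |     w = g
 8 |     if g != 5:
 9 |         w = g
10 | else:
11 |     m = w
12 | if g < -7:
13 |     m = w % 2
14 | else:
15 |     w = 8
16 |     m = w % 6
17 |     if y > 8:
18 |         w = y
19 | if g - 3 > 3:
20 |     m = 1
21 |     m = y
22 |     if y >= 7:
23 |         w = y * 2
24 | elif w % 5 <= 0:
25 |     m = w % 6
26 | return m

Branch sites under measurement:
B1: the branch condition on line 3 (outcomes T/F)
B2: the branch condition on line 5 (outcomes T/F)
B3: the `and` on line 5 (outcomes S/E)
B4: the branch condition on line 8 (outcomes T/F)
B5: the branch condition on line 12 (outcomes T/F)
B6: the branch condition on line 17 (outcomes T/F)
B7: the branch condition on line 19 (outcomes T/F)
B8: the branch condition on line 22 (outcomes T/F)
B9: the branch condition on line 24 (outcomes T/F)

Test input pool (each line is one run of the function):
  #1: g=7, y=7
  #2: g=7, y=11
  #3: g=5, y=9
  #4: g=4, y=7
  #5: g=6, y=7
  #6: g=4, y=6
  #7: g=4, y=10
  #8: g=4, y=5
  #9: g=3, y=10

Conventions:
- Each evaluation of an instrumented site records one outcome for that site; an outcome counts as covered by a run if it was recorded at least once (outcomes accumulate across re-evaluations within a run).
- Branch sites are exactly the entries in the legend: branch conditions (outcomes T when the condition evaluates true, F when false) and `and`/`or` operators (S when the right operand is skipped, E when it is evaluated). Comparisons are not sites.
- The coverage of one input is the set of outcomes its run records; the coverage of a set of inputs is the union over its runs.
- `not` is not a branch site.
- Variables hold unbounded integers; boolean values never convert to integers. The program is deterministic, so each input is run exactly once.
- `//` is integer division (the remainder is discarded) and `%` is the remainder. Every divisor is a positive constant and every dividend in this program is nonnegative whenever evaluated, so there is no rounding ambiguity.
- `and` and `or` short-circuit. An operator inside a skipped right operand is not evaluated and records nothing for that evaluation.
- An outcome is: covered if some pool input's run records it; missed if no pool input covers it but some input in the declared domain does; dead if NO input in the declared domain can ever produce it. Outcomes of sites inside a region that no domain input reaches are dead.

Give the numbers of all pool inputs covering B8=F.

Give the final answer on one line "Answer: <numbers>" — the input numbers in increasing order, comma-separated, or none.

input #1 (g=7, y=7): does not produce B8=F
input #2 (g=7, y=11): does not produce B8=F
input #3 (g=5, y=9): does not produce B8=F
input #4 (g=4, y=7): does not produce B8=F
input #5 (g=6, y=7): does not produce B8=F
input #6 (g=4, y=6): does not produce B8=F
input #7 (g=4, y=10): does not produce B8=F
input #8 (g=4, y=5): does not produce B8=F
input #9 (g=3, y=10): does not produce B8=F

Answer: none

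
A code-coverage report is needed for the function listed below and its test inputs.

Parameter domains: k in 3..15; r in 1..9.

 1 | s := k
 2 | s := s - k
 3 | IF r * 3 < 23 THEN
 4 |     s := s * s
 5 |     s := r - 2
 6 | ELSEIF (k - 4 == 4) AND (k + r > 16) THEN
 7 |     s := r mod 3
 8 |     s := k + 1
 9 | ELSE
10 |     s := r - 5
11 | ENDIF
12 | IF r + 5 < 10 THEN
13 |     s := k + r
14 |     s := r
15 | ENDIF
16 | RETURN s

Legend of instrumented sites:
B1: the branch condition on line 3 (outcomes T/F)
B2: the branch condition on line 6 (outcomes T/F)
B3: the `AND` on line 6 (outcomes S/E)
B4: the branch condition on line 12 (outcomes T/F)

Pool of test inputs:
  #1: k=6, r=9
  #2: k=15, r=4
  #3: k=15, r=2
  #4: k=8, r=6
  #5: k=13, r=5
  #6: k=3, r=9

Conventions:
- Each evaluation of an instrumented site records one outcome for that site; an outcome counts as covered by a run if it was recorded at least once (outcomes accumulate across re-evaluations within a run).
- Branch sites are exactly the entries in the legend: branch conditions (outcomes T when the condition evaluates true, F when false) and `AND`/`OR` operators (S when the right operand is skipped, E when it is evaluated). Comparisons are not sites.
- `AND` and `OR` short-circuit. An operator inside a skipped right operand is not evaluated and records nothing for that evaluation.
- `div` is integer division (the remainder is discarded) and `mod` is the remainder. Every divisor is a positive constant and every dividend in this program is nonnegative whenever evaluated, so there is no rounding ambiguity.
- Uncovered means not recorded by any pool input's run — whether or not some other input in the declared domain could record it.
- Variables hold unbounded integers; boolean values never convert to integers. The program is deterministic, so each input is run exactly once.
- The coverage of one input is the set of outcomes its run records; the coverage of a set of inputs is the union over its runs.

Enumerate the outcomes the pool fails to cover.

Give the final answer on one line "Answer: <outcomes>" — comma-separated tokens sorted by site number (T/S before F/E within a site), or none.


#1 (k=6, r=9) -> B1->F, B3->S, B2->F, B4->F; covered: B1=F, B2=F, B3=S, B4=F
#2 (k=15, r=4) -> B1->T, B4->T; covered: B1=T, B4=T
#3 (k=15, r=2) -> B1->T, B4->T; covered: B1=T, B4=T
#4 (k=8, r=6) -> B1->T, B4->F; covered: B1=T, B4=F
#5 (k=13, r=5) -> B1->T, B4->F; covered: B1=T, B4=F
#6 (k=3, r=9) -> B1->F, B3->S, B2->F, B4->F; covered: B1=F, B2=F, B3=S, B4=F
union over the pool: B1=T, B1=F, B2=F, B3=S, B4=T, B4=F
uncovered (2 of 8): B2=T, B3=E
Answer: B2=T, B3=E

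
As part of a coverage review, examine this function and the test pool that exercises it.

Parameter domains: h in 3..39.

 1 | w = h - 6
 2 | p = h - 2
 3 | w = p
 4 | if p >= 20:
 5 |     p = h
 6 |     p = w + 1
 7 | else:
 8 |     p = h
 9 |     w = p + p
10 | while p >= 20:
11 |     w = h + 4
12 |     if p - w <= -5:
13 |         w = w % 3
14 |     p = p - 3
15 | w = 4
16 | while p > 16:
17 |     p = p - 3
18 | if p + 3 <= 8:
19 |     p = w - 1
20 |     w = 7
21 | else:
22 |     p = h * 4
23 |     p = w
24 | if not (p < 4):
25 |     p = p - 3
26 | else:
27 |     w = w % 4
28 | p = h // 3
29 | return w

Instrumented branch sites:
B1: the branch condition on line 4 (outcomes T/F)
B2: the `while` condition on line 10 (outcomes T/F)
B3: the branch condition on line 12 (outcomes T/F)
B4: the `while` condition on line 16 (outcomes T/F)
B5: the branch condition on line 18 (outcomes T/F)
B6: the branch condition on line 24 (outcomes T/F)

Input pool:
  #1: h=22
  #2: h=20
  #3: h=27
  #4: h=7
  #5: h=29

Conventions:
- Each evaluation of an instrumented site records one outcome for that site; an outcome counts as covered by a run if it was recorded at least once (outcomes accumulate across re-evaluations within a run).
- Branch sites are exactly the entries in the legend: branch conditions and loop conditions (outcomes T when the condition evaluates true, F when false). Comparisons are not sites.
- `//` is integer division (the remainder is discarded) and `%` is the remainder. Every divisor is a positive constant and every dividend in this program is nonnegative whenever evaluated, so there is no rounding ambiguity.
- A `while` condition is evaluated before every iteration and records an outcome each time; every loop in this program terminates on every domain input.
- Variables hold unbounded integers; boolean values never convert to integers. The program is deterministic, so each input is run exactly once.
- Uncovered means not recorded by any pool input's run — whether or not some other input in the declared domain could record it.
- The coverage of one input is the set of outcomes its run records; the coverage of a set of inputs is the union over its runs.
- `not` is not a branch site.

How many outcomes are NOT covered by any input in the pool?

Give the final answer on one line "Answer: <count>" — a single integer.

#1 (h=22) -> B1->T, B2->T, B3->T, B2->F, B4->T, B4->F, B5->F, B6->T; covered: B1=T, B2=T, B2=F, B3=T, B4=T, B4=F, B5=F, B6=T
#2 (h=20) -> B1->F, B2->T, B3->F, B2->F, B4->T, B4->F, B5->F, B6->T; covered: B1=F, B2=T, B2=F, B3=F, B4=T, B4=F, B5=F, B6=T
#3 (h=27) -> B1->T, B2->T, B3->T, B2->T, B3->T, B2->T, B3->T, B2->F, B4->T, B4->F, B5->F, B6->T; covered: B1=T, B2=T, B2=F, B3=T, B4=T, B4=F, B5=F, B6=T
#4 (h=7) -> B1->F, B2->F, B4->F, B5->F, B6->T; covered: B1=F, B2=F, B4=F, B5=F, B6=T
#5 (h=29) -> B1->T, B2->T, B3->T, B2->T, B3->T, B2->T, B3->T, B2->F, B4->T, B4->F, B5->F, B6->T; covered: B1=T, B2=T, B2=F, B3=T, B4=T, B4=F, B5=F, B6=T
union over the pool: B1=T, B1=F, B2=T, B2=F, B3=T, B3=F, B4=T, B4=F, B5=F, B6=T
uncovered (2 of 12): B5=T, B6=F

Answer: 2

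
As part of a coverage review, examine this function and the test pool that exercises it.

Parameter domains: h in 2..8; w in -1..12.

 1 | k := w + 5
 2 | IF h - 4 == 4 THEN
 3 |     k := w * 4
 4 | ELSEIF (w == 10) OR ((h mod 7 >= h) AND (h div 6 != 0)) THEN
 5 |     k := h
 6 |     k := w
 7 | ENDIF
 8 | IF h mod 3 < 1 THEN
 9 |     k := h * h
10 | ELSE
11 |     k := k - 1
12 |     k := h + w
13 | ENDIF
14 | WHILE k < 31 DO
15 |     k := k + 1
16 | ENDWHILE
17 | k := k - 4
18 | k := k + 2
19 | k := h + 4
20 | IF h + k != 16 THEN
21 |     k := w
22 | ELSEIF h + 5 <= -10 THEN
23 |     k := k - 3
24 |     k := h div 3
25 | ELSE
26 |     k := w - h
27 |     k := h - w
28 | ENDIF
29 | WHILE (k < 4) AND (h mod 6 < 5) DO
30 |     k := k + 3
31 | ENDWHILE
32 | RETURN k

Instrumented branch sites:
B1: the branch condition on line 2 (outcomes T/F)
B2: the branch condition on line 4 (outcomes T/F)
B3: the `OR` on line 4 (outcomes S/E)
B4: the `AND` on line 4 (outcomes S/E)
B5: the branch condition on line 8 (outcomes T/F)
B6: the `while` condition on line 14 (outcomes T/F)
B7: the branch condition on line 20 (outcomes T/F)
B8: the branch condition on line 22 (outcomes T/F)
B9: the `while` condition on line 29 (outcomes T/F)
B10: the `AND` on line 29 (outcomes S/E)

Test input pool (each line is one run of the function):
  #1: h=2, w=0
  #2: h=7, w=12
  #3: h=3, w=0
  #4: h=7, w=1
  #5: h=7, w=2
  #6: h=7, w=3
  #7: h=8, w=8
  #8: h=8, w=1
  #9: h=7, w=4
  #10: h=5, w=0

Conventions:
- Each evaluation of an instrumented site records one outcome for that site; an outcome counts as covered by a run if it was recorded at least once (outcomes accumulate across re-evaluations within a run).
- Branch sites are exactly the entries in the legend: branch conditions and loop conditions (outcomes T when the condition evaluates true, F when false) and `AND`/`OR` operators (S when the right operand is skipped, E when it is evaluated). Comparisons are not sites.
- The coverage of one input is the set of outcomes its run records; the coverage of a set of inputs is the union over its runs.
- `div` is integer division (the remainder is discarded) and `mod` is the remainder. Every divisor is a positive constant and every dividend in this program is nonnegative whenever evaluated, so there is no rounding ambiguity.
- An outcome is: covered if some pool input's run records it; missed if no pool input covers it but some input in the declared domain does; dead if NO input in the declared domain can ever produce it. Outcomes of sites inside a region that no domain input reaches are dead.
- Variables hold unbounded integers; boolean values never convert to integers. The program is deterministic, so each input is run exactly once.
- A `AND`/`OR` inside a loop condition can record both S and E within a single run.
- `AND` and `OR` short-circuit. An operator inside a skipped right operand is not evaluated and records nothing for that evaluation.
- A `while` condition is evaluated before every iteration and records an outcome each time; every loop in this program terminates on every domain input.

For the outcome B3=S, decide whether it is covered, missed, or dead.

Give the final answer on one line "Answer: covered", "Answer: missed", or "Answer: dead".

no pool input records B3=S
but domain input (h=2, w=10) does record it -> reachable, so missed

Answer: missed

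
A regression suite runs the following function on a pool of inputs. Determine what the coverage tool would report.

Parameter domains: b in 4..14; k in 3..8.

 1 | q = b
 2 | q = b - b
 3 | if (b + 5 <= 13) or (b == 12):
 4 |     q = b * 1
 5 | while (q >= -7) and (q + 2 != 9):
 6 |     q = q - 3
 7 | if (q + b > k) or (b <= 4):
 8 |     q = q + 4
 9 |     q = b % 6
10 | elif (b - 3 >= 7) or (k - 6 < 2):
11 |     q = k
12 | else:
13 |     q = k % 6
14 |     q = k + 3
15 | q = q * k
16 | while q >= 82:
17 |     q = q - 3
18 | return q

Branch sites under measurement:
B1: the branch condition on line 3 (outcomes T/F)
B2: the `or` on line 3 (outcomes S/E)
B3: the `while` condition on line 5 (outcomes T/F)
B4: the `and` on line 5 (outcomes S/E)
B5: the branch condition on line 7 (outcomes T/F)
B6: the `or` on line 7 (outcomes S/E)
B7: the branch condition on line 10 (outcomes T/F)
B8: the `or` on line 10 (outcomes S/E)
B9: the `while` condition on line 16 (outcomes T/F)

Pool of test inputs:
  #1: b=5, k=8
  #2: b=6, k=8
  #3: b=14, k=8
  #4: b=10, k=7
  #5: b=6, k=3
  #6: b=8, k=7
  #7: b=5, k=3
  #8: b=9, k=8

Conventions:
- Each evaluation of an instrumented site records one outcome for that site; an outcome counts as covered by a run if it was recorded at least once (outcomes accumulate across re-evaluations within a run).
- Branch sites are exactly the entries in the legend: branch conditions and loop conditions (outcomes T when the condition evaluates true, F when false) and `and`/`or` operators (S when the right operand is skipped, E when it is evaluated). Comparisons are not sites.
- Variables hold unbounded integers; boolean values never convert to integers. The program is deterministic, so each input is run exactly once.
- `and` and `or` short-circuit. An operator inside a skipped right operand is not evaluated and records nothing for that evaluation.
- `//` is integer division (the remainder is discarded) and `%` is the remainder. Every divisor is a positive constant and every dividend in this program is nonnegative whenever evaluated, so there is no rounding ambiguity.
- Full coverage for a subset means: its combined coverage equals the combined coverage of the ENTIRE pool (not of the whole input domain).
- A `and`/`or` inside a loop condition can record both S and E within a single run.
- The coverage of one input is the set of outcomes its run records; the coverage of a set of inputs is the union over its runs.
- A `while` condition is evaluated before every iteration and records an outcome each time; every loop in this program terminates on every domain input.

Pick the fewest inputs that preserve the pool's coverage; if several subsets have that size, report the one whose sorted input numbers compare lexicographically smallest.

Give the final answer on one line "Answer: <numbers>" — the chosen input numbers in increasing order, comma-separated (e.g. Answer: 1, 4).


run #1 (b=5, k=8) runs B2->S, B1->T, B4->E, B3->T, B4->E, B3->T, B4->E, B3->T, B4->E, B3->T, B4->E, B3->T, B4->S, B3->F, ...; records B1=T, B2=S, B3=T, B3=F, B4=S, B4=E, B5=F, B6=E, B7=F, B8=E, B9=T, B9=F
run #2 (b=6, k=8) runs B2->S, B1->T, B4->E, B3->T, B4->E, B3->T, B4->E, B3->T, B4->E, B3->T, B4->E, B3->T, B4->S, B3->F, ...; records B1=T, B2=S, B3=T, B3=F, B4=S, B4=E, B5=F, B6=E, B7=F, B8=E, B9=T, B9=F
run #3 (b=14, k=8) runs B2->E, B1->F, B4->E, B3->T, B4->E, B3->T, B4->E, B3->T, B4->S, B3->F, B6->E, B5->F, B8->S, B7->T, ...; records B1=F, B2=E, B3=T, B3=F, B4=S, B4=E, B5=F, B6=E, B7=T, B8=S, B9=F
run #4 (b=10, k=7) runs B2->E, B1->F, B4->E, B3->T, B4->E, B3->T, B4->E, B3->T, B4->S, B3->F, B6->E, B5->F, B8->S, B7->T, ...; records B1=F, B2=E, B3=T, B3=F, B4=S, B4=E, B5=F, B6=E, B7=T, B8=S, B9=F
run #5 (b=6, k=3) runs B2->S, B1->T, B4->E, B3->T, B4->E, B3->T, B4->E, B3->T, B4->E, B3->T, B4->E, B3->T, B4->S, B3->F, ...; records B1=T, B2=S, B3=T, B3=F, B4=S, B4=E, B5=F, B6=E, B7=T, B8=E, B9=F
run #6 (b=8, k=7) runs B2->S, B1->T, B4->E, B3->T, B4->E, B3->T, B4->E, B3->T, B4->E, B3->T, B4->E, B3->T, B4->E, B3->T, ...; records B1=T, B2=S, B3=T, B3=F, B4=S, B4=E, B5=F, B6=E, B7=T, B8=E, B9=F
run #7 (b=5, k=3) runs B2->S, B1->T, B4->E, B3->T, B4->E, B3->T, B4->E, B3->T, B4->E, B3->T, B4->E, B3->T, B4->S, B3->F, ...; records B1=T, B2=S, B3=T, B3=F, B4=S, B4=E, B5=F, B6=E, B7=T, B8=E, B9=F
run #8 (b=9, k=8) runs B2->E, B1->F, B4->E, B3->T, B4->E, B3->T, B4->E, B3->T, B4->S, B3->F, B6->E, B5->F, B8->E, B7->F, ...; records B1=F, B2=E, B3=T, B3=F, B4=S, B4=E, B5=F, B6=E, B7=F, B8=E, B9=T, B9=F
union over all inputs: B1=T, B1=F, B2=S, B2=E, B3=T, B3=F, B4=S, B4=E, B5=F, B6=E, B7=T, B7=F, B8=S, B8=E, B9=T, B9=F (16 outcomes)
size 1 is not enough: best union over all size-1 subsets is 12/16
size 2: inputs {1, 3} cover all 16 outcomes, and no lexicographically smaller subset of this size does
Answer: 1, 3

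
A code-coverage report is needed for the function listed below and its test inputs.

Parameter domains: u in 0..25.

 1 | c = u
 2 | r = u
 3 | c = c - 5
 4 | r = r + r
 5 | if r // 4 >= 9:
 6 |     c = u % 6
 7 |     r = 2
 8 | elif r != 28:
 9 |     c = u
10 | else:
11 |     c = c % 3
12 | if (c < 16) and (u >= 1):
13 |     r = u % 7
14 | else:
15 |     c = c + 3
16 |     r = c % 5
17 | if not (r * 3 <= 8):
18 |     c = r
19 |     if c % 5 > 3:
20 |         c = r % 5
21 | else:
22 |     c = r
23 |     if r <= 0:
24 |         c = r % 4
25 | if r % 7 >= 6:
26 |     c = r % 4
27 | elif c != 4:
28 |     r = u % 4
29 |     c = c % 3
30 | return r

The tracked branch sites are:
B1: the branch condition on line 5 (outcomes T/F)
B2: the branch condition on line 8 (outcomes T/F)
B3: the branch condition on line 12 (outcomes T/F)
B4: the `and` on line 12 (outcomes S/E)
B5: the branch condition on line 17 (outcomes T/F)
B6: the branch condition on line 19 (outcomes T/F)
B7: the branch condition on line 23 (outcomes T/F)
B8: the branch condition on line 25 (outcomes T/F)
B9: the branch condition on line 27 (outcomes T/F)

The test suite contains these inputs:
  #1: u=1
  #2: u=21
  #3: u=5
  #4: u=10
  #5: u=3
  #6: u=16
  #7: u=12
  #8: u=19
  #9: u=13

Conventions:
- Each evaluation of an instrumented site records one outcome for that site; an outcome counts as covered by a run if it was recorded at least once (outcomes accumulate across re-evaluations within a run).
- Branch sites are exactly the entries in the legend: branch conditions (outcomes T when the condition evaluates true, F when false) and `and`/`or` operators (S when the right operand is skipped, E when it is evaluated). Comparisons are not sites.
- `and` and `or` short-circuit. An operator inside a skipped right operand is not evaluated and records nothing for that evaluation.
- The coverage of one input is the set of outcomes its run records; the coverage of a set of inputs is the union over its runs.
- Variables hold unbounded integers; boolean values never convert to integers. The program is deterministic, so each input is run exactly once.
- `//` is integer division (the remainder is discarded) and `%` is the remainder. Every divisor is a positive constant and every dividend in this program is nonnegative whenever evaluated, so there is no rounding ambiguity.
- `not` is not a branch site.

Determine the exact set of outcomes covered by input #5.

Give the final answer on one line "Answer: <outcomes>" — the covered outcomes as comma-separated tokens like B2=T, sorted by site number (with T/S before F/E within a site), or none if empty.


Event log for input #5 (u=3):
  B1->F, B2->T, B4->E, B3->T, B5->T, B6->F, B8->F, B9->T
as a set, this run covers: B1=F, B2=T, B3=T, B4=E, B5=T, B6=F, B8=F, B9=T
Answer: B1=F, B2=T, B3=T, B4=E, B5=T, B6=F, B8=F, B9=T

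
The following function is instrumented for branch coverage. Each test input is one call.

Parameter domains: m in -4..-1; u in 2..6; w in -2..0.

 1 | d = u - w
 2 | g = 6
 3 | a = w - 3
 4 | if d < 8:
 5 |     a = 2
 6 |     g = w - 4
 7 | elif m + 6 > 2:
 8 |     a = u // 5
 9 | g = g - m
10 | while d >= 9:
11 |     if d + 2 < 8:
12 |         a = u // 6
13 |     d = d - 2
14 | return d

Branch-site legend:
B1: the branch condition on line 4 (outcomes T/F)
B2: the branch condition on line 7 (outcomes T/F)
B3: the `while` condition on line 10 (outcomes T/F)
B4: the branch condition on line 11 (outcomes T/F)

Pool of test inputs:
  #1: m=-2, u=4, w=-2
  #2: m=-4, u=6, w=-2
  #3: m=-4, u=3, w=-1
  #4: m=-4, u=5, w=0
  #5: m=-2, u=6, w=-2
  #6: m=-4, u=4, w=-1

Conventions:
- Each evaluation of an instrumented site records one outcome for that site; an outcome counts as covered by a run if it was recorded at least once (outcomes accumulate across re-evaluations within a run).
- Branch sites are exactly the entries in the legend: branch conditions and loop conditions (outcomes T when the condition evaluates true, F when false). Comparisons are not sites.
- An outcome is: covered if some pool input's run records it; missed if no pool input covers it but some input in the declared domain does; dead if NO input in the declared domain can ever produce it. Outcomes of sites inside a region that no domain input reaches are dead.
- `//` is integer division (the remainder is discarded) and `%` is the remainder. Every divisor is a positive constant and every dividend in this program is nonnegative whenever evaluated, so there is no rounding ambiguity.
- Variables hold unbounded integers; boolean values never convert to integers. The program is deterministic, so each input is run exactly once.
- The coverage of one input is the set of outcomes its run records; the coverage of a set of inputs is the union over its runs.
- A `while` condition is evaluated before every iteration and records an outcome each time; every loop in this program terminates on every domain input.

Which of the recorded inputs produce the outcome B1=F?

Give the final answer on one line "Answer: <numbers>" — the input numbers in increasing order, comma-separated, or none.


input #1 (m=-2, u=4, w=-2): does not produce B1=F
input #2 (m=-4, u=6, w=-2): produces B1=F
input #3 (m=-4, u=3, w=-1): does not produce B1=F
input #4 (m=-4, u=5, w=0): does not produce B1=F
input #5 (m=-2, u=6, w=-2): produces B1=F
input #6 (m=-4, u=4, w=-1): does not produce B1=F
Answer: 2, 5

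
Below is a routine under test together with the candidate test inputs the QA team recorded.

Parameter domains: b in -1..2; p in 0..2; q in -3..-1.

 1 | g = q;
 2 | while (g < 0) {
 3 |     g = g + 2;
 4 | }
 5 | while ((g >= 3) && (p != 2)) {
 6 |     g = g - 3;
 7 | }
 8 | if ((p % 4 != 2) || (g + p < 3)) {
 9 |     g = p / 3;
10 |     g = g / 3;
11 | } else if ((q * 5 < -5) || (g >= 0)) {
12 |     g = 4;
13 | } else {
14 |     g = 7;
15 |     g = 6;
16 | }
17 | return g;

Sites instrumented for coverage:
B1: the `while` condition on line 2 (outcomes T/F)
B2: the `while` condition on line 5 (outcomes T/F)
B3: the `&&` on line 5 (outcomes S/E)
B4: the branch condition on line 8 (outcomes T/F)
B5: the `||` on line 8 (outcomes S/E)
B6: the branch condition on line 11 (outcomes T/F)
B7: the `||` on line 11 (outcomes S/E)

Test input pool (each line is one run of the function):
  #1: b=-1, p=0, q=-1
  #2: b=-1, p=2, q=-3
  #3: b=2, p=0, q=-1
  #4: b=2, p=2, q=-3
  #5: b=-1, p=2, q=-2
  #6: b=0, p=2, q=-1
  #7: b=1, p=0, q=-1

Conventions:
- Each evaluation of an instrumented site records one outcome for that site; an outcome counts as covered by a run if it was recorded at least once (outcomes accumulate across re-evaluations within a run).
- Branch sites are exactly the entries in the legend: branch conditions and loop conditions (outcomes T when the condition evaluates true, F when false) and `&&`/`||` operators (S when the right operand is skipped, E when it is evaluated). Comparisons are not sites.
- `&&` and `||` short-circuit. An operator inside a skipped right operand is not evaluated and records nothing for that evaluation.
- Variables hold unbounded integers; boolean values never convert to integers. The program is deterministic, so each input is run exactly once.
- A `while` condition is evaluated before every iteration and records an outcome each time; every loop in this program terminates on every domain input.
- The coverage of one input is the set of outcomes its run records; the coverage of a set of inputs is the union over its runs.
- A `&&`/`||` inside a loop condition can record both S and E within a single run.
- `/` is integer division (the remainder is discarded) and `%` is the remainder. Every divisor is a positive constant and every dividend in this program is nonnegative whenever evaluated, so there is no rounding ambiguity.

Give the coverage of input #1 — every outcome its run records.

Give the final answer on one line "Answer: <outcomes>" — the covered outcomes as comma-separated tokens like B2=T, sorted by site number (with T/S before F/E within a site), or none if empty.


Tracing the run of input #1 (b=-1, p=0, q=-1):
  B1->T, B1->F, B3->S, B2->F, B5->S, B4->T
as a set, this run covers: B1=T, B1=F, B2=F, B3=S, B4=T, B5=S
Answer: B1=T, B1=F, B2=F, B3=S, B4=T, B5=S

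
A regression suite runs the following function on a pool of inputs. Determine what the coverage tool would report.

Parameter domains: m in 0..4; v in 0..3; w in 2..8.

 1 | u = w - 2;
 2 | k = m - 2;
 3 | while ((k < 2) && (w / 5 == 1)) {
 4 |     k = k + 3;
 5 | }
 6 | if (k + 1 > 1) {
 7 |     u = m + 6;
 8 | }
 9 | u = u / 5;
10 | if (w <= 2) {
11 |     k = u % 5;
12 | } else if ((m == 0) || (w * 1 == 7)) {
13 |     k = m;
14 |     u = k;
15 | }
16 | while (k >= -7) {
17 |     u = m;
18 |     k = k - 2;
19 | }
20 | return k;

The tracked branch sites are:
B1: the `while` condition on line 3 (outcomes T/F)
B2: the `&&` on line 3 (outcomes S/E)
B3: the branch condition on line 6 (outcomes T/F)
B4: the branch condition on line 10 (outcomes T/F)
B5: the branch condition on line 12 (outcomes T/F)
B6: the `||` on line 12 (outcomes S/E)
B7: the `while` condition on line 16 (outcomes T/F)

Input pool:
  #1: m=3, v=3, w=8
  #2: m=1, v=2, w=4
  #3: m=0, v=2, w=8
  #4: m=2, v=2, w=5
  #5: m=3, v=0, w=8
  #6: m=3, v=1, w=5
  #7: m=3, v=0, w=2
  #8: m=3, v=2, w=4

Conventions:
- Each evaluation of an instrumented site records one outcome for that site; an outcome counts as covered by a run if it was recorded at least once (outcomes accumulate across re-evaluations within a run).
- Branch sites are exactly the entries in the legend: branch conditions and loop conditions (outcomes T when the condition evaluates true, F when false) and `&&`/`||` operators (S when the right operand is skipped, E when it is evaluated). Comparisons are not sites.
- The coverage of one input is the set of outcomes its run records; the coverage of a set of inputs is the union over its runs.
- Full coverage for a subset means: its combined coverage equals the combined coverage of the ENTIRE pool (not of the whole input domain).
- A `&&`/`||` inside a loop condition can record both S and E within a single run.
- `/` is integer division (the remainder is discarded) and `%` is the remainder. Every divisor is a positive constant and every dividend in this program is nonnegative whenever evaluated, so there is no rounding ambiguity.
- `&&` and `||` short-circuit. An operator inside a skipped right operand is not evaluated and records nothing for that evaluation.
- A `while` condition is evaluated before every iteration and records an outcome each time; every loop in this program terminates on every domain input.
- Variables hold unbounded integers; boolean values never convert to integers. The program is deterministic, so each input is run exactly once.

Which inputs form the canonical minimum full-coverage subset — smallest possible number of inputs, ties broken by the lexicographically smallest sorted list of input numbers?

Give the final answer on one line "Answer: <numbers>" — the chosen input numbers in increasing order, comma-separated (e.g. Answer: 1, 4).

run #1 (m=3, v=3, w=8) records B1=T, B1=F, B2=S, B2=E, B3=T, B4=F, B5=F, B6=E, B7=T, B7=F
run #2 (m=1, v=2, w=4) records B1=F, B2=E, B3=F, B4=F, B5=F, B6=E, B7=T, B7=F
run #3 (m=0, v=2, w=8) records B1=T, B1=F, B2=S, B2=E, B3=T, B4=F, B5=T, B6=S, B7=T, B7=F
run #4 (m=2, v=2, w=5) records B1=T, B1=F, B2=S, B2=E, B3=T, B4=F, B5=F, B6=E, B7=T, B7=F
run #5 (m=3, v=0, w=8) records B1=T, B1=F, B2=S, B2=E, B3=T, B4=F, B5=F, B6=E, B7=T, B7=F
run #6 (m=3, v=1, w=5) records B1=T, B1=F, B2=S, B2=E, B3=T, B4=F, B5=F, B6=E, B7=T, B7=F
run #7 (m=3, v=0, w=2) records B1=F, B2=E, B3=T, B4=T, B7=T, B7=F
run #8 (m=3, v=2, w=4) records B1=F, B2=E, B3=T, B4=F, B5=F, B6=E, B7=T, B7=F
the full pool covers 14 outcomes: B1=T, B1=F, B2=S, B2=E, B3=T, B3=F, B4=T, B4=F, B5=T, B5=F, B6=S, B6=E, B7=T, B7=F
checked all size-1 subsets: none covers 14 outcomes (max 10/14)
checked all size-2 subsets: none covers 14 outcomes (max 13/14)
size 3: inputs {2, 3, 7} cover all 14 outcomes, and no lexicographically smaller subset of this size does

Answer: 2, 3, 7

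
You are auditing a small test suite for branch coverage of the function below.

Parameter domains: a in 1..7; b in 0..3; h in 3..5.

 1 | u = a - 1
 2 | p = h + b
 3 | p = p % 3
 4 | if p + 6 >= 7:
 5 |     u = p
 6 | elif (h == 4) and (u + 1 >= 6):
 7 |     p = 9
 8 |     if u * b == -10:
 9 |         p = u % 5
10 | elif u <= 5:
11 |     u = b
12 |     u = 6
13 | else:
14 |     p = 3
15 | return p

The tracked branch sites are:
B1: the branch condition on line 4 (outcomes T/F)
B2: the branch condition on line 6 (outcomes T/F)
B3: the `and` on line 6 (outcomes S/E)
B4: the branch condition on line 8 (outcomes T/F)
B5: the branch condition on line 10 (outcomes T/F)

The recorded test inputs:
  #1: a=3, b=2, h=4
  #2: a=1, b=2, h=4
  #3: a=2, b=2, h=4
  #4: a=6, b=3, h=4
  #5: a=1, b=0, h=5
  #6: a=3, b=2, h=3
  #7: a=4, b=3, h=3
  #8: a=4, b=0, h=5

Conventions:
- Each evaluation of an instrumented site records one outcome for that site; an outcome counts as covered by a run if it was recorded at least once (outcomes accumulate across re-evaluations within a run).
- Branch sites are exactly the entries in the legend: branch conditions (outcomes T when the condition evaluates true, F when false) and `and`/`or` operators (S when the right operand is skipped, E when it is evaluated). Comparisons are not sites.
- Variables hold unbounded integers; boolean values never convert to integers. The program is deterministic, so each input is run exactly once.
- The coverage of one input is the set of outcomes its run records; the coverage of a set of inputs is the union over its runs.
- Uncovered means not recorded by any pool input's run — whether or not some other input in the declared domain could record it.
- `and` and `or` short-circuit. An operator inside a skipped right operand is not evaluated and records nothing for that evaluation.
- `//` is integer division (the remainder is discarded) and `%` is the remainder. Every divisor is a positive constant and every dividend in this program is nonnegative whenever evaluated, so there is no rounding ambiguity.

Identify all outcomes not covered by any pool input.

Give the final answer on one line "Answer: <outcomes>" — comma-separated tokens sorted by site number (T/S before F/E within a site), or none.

input #1, a=3, b=2, h=4: outcomes B1=F, B2=F, B3=E, B5=T
input #2, a=1, b=2, h=4: outcomes B1=F, B2=F, B3=E, B5=T
input #3, a=2, b=2, h=4: outcomes B1=F, B2=F, B3=E, B5=T
input #4, a=6, b=3, h=4: outcomes B1=T
input #5, a=1, b=0, h=5: outcomes B1=T
input #6, a=3, b=2, h=3: outcomes B1=T
input #7, a=4, b=3, h=3: outcomes B1=F, B2=F, B3=S, B5=T
input #8, a=4, b=0, h=5: outcomes B1=T
union over the pool: B1=T, B1=F, B2=F, B3=S, B3=E, B5=T
uncovered (4 of 10): B2=T, B4=T, B4=F, B5=F

Answer: B2=T, B4=T, B4=F, B5=F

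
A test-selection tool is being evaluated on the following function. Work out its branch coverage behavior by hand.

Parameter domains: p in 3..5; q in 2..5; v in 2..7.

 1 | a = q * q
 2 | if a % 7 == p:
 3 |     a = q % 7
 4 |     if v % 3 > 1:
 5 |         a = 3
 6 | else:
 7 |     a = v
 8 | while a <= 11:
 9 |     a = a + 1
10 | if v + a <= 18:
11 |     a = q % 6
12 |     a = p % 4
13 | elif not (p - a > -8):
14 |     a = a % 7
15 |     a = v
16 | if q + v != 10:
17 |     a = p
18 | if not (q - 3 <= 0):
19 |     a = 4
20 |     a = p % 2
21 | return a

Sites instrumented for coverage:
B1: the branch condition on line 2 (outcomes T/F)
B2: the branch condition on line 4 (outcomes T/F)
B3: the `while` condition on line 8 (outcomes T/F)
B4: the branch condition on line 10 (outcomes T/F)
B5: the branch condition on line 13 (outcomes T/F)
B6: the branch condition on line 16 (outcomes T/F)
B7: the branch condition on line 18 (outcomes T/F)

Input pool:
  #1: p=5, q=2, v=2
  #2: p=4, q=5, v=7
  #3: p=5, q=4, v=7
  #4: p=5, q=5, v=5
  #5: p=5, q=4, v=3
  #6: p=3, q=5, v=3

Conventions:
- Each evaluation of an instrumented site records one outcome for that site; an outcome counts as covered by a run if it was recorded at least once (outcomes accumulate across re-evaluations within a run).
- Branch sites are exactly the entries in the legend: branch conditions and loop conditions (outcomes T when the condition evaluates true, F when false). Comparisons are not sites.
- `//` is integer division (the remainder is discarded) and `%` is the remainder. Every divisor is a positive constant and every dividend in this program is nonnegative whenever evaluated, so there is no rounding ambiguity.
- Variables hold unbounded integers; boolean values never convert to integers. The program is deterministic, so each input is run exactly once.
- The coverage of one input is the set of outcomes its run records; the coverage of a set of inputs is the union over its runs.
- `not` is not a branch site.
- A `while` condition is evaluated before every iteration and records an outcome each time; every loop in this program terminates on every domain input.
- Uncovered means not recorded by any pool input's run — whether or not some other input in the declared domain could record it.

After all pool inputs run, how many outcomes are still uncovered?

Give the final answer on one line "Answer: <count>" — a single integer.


input #1, p=5, q=2, v=2: events B1->F, B3->T, B3->T, B3->T, B3->T, B3->T, B3->T, B3->T, B3->T, B3->T, B3->T, B3->F, B4->T, B6->T, ...; outcomes B1=F, B3=T, B3=F, B4=T, B6=T, B7=F
input #2, p=4, q=5, v=7: events B1->T, B2->F, B3->T, B3->T, B3->T, B3->T, B3->T, B3->T, B3->T, B3->F, B4->F, B5->T, B6->T, B7->T; outcomes B1=T, B2=F, B3=T, B3=F, B4=F, B5=T, B6=T, B7=T
input #3, p=5, q=4, v=7: events B1->F, B3->T, B3->T, B3->T, B3->T, B3->T, B3->F, B4->F, B5->F, B6->T, B7->T; outcomes B1=F, B3=T, B3=F, B4=F, B5=F, B6=T, B7=T
input #4, p=5, q=5, v=5: events B1->F, B3->T, B3->T, B3->T, B3->T, B3->T, B3->T, B3->T, B3->F, B4->T, B6->F, B7->T; outcomes B1=F, B3=T, B3=F, B4=T, B6=F, B7=T
input #5, p=5, q=4, v=3: events B1->F, B3->T, B3->T, B3->T, B3->T, B3->T, B3->T, B3->T, B3->T, B3->T, B3->F, B4->T, B6->T, B7->T; outcomes B1=F, B3=T, B3=F, B4=T, B6=T, B7=T
input #6, p=3, q=5, v=3: events B1->F, B3->T, B3->T, B3->T, B3->T, B3->T, B3->T, B3->T, B3->T, B3->T, B3->F, B4->T, B6->T, B7->T; outcomes B1=F, B3=T, B3=F, B4=T, B6=T, B7=T
union over the pool: B1=T, B1=F, B2=F, B3=T, B3=F, B4=T, B4=F, B5=T, B5=F, B6=T, B6=F, B7=T, B7=F
uncovered (1 of 14): B2=T
Answer: 1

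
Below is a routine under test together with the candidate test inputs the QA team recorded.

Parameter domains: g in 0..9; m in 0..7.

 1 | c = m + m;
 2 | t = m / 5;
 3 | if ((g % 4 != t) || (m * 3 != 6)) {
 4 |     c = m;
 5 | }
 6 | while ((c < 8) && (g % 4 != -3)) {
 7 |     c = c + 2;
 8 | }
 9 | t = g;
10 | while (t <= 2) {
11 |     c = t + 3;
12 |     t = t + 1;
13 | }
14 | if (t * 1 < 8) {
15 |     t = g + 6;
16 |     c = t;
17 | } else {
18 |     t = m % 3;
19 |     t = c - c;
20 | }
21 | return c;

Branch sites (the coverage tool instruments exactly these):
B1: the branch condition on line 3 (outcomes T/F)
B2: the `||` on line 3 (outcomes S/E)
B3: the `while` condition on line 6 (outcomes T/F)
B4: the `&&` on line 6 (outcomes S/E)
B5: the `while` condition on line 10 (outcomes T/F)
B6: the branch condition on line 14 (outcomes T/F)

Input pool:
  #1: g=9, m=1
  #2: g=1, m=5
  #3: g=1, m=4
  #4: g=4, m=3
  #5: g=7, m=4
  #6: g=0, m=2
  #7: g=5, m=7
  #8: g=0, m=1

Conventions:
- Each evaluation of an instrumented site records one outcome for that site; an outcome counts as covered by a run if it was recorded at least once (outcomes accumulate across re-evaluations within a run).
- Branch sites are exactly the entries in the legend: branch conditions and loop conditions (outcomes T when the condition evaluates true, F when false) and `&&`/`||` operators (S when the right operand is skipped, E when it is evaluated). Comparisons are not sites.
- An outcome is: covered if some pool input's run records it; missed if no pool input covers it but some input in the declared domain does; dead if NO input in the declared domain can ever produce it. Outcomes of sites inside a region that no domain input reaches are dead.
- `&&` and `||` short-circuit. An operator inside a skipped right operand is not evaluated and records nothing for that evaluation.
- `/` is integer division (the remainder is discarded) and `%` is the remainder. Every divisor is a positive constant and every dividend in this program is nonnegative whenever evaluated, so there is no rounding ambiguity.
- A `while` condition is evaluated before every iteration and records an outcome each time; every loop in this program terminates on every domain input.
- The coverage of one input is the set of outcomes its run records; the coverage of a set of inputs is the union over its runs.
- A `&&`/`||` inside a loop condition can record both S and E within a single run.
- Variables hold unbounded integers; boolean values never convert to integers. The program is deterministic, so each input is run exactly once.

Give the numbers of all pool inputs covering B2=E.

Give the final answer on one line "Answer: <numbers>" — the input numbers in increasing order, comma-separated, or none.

input #1 (g=9, m=1): does not produce B2=E
input #2 (g=1, m=5): produces B2=E
input #3 (g=1, m=4): does not produce B2=E
input #4 (g=4, m=3): produces B2=E
input #5 (g=7, m=4): does not produce B2=E
input #6 (g=0, m=2): produces B2=E
input #7 (g=5, m=7): produces B2=E
input #8 (g=0, m=1): produces B2=E

Answer: 2, 4, 6, 7, 8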